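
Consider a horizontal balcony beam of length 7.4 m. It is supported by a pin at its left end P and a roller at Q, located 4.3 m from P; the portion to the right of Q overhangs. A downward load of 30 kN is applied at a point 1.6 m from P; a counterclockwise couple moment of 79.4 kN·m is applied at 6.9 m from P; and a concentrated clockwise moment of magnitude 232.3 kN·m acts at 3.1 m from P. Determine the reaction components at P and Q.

P_x = 0, P_y = -16.72 kN, Q_y = 46.72 kN

Taking moments about P: Q_y·4.3 − 30·1.6 + 79.4 − 232.3 = 0 → Q_y = 200.9/4.3 = 46.7209 ≈ 46.72 kN.
ΣF_y = 0: P_y + 46.7209 − 30 = 0 → P_y = -16.72 kN.
ΣF_x = 0: no horizontal applied forces, so P_x = 0.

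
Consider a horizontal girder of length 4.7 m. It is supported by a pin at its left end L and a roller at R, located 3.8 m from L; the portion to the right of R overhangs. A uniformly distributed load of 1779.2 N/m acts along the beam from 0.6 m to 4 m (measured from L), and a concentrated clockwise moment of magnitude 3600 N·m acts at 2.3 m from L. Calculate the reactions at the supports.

L_x = 0, L_y = 1441 N, R_y = 4609 N

Resultant of the distributed load: 1779.2 × 3.4 = 6049.28 N at 2.3 m from L.
ΣM about L: R_y·3.8 − (1779.2·3.4)·2.3 − 3600 = 0 → R_y = 17513.344/3.8 = 4608.77 ≈ 4609 N.
ΣF_y = 0: L_y + 4608.77 − 1779.2·3.4 = 0 → L_y = 1441 N.
ΣF_x = 0: no horizontal applied forces, so L_x = 0.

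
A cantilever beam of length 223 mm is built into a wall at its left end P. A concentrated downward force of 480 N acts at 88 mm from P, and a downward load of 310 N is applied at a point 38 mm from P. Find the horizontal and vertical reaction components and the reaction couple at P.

ΣF_x = 0: P_x = 0.
ΣF_y = 0: P_y − 480 − 310 = 0 → P_y = 790.0 N.
ΣM about P: M_P − 480·88 − 310·38 = 0 → M_P = 54020 N·mm.

P_x = 0, P_y = 790.0 N, M_P = 54020 N·mm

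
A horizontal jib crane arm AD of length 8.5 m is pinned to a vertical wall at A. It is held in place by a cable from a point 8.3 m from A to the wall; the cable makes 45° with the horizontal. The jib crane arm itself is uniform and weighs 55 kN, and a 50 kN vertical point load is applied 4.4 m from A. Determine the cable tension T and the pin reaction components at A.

T = 77.31 kN, A_x = 54.67 kN, A_y = 50.33 kN

ΣM about A: T·sin45°·8.3 − 55·4.25 − 50·4.4 = 0 → T = 453.75/(8.3·0.707107) = 77.3132 ≈ 77.31 kN.
ΣF_x = 0: A_x − T·cos45° = 0 → A_x = 77.3132 × 0.707107 = 54.67 kN.
ΣF_y = 0: A_y + T·sin45° − 55 − 50 = 0 → A_y = 105 − 77.3132 × 0.707107 = 50.33 kN.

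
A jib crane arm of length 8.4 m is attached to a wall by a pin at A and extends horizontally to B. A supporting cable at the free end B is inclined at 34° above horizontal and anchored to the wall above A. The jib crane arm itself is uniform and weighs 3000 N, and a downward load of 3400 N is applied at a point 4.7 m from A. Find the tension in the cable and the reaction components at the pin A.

ΣM about A: T·sin34°·8.4 − 3000·4.2 − 3400·4.7 = 0 → T = 28580/(8.4·0.559193) = 6084.45 ≈ 6084 N.
ΣF_x = 0: A_x − T·cos34° = 0 → A_x = 6084.45 × 0.829038 = 5044 N.
ΣF_y = 0: A_y + T·sin34° − 3000 − 3400 = 0 → A_y = 6400 − 6084.45 × 0.559193 = 2998 N.

T = 6084 N, A_x = 5044 N, A_y = 2998 N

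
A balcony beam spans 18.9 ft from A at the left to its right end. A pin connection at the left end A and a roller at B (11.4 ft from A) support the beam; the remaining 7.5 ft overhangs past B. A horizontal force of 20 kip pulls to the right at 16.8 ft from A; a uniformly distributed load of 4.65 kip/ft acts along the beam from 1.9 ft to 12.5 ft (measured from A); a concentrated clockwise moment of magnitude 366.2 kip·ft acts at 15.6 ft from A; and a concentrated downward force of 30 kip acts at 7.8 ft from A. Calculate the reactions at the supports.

A_x = -20.00 kip, A_y = -4.490 kip, B_y = 83.78 kip

Resultant of the distributed load: 4.65 × 10.6 = 49.29 kip at 7.2 ft from A.
Moments about A: B_y·11.4 − (4.65·10.6)·7.2 − 366.2 − 30·7.8 = 0 → B_y = 955.088/11.4 = 83.7796 ≈ 83.78 kip.
ΣF_y = 0: A_y + 83.7796 − 4.65·10.6 − 30 = 0 → A_y = -4.490 kip.
ΣF_x = 0: A_x + 20 = 0 → A_x = -20.00 kip.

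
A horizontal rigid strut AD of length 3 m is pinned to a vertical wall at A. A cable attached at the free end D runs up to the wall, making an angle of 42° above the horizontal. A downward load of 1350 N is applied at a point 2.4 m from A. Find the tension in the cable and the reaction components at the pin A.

ΣM about A: T·sin42°·3 − 1350·2.4 = 0 → T = 3240/(3·0.669131) = 1614.03 ≈ 1614 N.
ΣF_x = 0: A_x − T·cos42° = 0 → A_x = 1614.03 × 0.743145 = 1199 N.
ΣF_y = 0: A_y + T·sin42° − 1350 = 0 → A_y = 1350 − 1614.03 × 0.669131 = 270.0 N.

T = 1614 N, A_x = 1199 N, A_y = 270.0 N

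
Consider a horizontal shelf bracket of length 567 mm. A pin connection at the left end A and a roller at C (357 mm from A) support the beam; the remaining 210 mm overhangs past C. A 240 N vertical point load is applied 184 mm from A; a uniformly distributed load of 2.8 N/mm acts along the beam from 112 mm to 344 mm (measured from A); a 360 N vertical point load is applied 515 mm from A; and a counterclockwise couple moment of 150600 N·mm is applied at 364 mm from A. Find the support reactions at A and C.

Resultant of the distributed load: 2.8 × 232 = 649.6 N at 228 mm from A.
Moments about A: C_y·357 − 240·184 − (2.8·232)·228 − 360·515 + 150600 = 0 → C_y = 227068.8/357 = 636.047 ≈ 636.0 N.
ΣF_y = 0: A_y + 636.047 − 240 − 2.8·232 − 360 = 0 → A_y = 613.6 N.
ΣF_x = 0: no horizontal applied forces, so A_x = 0.

A_x = 0, A_y = 613.6 N, C_y = 636.0 N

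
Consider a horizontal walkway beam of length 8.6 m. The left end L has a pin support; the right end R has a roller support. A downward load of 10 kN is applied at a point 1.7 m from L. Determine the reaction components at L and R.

L_x = 0, L_y = 8.023 kN, R_y = 1.977 kN

Taking moments about L: R_y·8.6 − 10·1.7 = 0 → R_y = 17/8.6 = 1.97674 ≈ 1.977 kN.
ΣF_y = 0: L_y + 1.97674 − 10 = 0 → L_y = 8.023 kN.
ΣF_x = 0: no horizontal applied forces, so L_x = 0.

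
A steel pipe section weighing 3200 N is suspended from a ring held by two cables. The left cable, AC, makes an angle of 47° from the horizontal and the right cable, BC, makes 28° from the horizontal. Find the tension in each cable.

ΣF_x = 0: −T_AC·cos47° + T_BC·cos28° = 0 → T_BC = 0.772411·T_AC.
ΣF_y = 0: T_AC·sin47° + T_BC·sin28° = 3200.
Substitute: T_AC·(0.731354 + 0.772411·0.469472) = 3200 → T_AC = 2925.1 ≈ 2925 N.
Then T_BC = 0.772411 × 2925.1 = 2259 N.

T_AC = 2925 N, T_BC = 2259 N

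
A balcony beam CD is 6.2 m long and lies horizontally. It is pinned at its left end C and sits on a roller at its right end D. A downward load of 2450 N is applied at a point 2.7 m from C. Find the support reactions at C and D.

Moments about C: D_y·6.2 − 2450·2.7 = 0 → D_y = 6615/6.2 = 1066.94 ≈ 1067 N.
ΣF_y = 0: C_y + 1066.94 − 2450 = 0 → C_y = 1383 N.
ΣF_x = 0: no horizontal applied forces, so C_x = 0.

C_x = 0, C_y = 1383 N, D_y = 1067 N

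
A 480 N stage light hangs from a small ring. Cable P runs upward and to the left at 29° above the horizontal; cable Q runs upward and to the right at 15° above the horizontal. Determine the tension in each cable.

ΣF_x = 0: −T_P·cos29° + T_Q·cos15° = 0 → T_Q = 0.905473·T_P.
ΣF_y = 0: T_P·sin29° + T_Q·sin15° = 480.
Substitute: T_P·(0.48481 + 0.905473·0.258819) = 480 → T_P = 667.442 ≈ 667.4 N.
Then T_Q = 0.905473 × 667.442 = 604.4 N.

T_P = 667.4 N, T_Q = 604.4 N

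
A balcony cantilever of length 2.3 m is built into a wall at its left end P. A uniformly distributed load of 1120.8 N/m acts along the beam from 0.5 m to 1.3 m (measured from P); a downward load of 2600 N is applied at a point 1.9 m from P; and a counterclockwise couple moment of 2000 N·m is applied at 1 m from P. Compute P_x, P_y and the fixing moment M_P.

Resultant of the distributed load: 1120.8 × 0.8 = 896.64 N at 0.9 m from P.
ΣF_x = 0: P_x = 0.
ΣF_y = 0: P_y − 1120.8·0.8 − 2600 = 0 → P_y = 3497 N.
ΣM about P: M_P − (1120.8·0.8)·0.9 − 2600·1.9 + 2000 = 0 → M_P = 3747 N·m.

P_x = 0, P_y = 3497 N, M_P = 3747 N·m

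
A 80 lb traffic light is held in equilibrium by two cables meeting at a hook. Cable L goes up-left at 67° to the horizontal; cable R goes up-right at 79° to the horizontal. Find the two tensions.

T_L = 27.30 lb, T_R = 55.90 lb

ΣF_x = 0: −T_L·cos67° + T_R·cos79° = 0 → T_R = 2.04776·T_L.
ΣF_y = 0: T_L·sin67° + T_R·sin79° = 80.
Substitute: T_L·(0.920505 + 2.04776·0.981627) = 80 → T_L = 27.2978 ≈ 27.30 lb.
Then T_R = 2.04776 × 27.2978 = 55.90 lb.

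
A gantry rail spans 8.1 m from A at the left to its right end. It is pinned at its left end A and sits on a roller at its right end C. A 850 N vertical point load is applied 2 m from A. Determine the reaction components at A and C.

Moments about A: C_y·8.1 − 850·2 = 0 → C_y = 1700/8.1 = 209.877 ≈ 209.9 N.
ΣF_y = 0: A_y + 209.877 − 850 = 0 → A_y = 640.1 N.
ΣF_x = 0: no horizontal applied forces, so A_x = 0.

A_x = 0, A_y = 640.1 N, C_y = 209.9 N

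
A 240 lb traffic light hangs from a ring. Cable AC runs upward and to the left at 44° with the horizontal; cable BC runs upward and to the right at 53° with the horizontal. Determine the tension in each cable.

T_AC = 145.5 lb, T_BC = 173.9 lb

ΣF_x = 0: −T_AC·cos44° + T_BC·cos53° = 0 → T_BC = 1.19528·T_AC.
ΣF_y = 0: T_AC·sin44° + T_BC·sin53° = 240.
Substitute: T_AC·(0.694658 + 1.19528·0.798636) = 240 → T_AC = 145.521 ≈ 145.5 lb.
Then T_BC = 1.19528 × 145.521 = 173.9 lb.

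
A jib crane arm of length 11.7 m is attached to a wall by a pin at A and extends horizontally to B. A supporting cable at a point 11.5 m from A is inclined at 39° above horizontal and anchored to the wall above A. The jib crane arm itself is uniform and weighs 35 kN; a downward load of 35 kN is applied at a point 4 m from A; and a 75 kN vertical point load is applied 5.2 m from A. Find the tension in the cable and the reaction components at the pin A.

ΣM about A: T·sin39°·11.5 − 35·5.85 − 35·4 − 75·5.2 = 0 → T = 734.75/(11.5·0.62932) = 101.524 ≈ 101.5 kN.
ΣF_x = 0: A_x − T·cos39° = 0 → A_x = 101.524 × 0.777146 = 78.90 kN.
ΣF_y = 0: A_y + T·sin39° − 35 − 35 − 75 = 0 → A_y = 145 − 101.524 × 0.62932 = 81.11 kN.

T = 101.5 kN, A_x = 78.90 kN, A_y = 81.11 kN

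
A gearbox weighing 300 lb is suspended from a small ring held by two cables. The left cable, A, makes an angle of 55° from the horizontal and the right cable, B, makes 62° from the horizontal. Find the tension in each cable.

T_A = 158.1 lb, T_B = 193.1 lb

ΣF_x = 0: −T_A·cos55° + T_B·cos62° = 0 → T_B = 1.22175·T_A.
ΣF_y = 0: T_A·sin55° + T_B·sin62° = 300.
Substitute: T_A·(0.819152 + 1.22175·0.882948) = 300 → T_A = 158.07 ≈ 158.1 lb.
Then T_B = 1.22175 × 158.07 = 193.1 lb.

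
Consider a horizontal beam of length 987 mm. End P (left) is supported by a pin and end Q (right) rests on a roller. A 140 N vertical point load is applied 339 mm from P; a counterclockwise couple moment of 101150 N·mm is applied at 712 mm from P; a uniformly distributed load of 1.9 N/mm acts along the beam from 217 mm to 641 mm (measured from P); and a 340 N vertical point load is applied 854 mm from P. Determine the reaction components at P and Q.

P_x = 0, P_y = 695.7 N, Q_y = 589.9 N

Resultant of the distributed load: 1.9 × 424 = 805.6 N at 429 mm from P.
Taking moments about P: Q_y·987 − 140·339 + 101150 − (1.9·424)·429 − 340·854 = 0 → Q_y = 582272.4/987 = 589.942 ≈ 589.9 N.
ΣF_y = 0: P_y + 589.942 − 140 − 1.9·424 − 340 = 0 → P_y = 695.7 N.
ΣF_x = 0: no horizontal applied forces, so P_x = 0.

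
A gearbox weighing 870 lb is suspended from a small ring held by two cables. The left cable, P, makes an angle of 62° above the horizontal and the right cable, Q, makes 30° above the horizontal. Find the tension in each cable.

ΣF_x = 0: −T_P·cos62° + T_Q·cos30° = 0 → T_Q = 0.542099·T_P.
ΣF_y = 0: T_P·sin62° + T_Q·sin30° = 870.
Substitute: T_P·(0.882948 + 0.542099·0.5) = 870 → T_P = 753.901 ≈ 753.9 lb.
Then T_Q = 0.542099 × 753.901 = 408.7 lb.

T_P = 753.9 lb, T_Q = 408.7 lb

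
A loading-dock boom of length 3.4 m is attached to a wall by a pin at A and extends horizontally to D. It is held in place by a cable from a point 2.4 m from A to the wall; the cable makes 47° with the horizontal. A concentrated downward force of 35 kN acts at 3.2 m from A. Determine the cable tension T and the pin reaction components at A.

T = 63.81 kN, A_x = 43.52 kN, A_y = -11.67 kN

ΣM about A: T·sin47°·2.4 − 35·3.2 = 0 → T = 112/(2.4·0.731354) = 63.8086 ≈ 63.81 kN.
ΣF_x = 0: A_x − T·cos47° = 0 → A_x = 63.8086 × 0.681998 = 43.52 kN.
ΣF_y = 0: A_y + T·sin47° − 35 = 0 → A_y = 35 − 63.8086 × 0.731354 = -11.67 kN.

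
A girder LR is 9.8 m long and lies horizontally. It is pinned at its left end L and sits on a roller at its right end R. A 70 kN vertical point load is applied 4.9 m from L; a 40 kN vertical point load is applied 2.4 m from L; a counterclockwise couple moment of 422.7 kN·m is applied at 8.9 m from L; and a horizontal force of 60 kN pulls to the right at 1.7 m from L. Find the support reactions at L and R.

ΣM about L: R_y·9.8 − 70·4.9 − 40·2.4 + 422.7 = 0 → R_y = 16.3/9.8 = 1.66327 ≈ 1.663 kN.
ΣF_y = 0: L_y + 1.66327 − 70 − 40 = 0 → L_y = 108.3 kN.
ΣF_x = 0: L_x + 60 = 0 → L_x = -60.00 kN.

L_x = -60.00 kN, L_y = 108.3 kN, R_y = 1.663 kN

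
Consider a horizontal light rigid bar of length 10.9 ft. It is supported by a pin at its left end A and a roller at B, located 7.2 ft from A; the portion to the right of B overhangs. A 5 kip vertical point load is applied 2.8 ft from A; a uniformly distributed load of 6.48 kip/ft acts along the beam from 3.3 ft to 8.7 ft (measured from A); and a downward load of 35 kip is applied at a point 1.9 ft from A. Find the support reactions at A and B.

A_x = 0, A_y = 34.65 kip, B_y = 40.34 kip

Resultant of the distributed load: 6.48 × 5.4 = 34.992 kip at 6 ft from A.
Moments about A: B_y·7.2 − 5·2.8 − (6.48·5.4)·6 − 35·1.9 = 0 → B_y = 290.452/7.2 = 40.3406 ≈ 40.34 kip.
ΣF_y = 0: A_y + 40.3406 − 5 − 6.48·5.4 − 35 = 0 → A_y = 34.65 kip.
ΣF_x = 0: no horizontal applied forces, so A_x = 0.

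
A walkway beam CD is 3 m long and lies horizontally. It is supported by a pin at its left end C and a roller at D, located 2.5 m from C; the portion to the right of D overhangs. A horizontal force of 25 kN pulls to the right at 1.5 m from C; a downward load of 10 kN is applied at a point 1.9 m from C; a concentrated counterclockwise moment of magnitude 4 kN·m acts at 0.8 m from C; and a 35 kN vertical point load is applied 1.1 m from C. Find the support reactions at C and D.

ΣM about C: D_y·2.5 − 10·1.9 + 4 − 35·1.1 = 0 → D_y = 53.5/2.5 = 21.40 kN.
ΣF_y = 0: C_y + 21.4 − 10 − 35 = 0 → C_y = 23.60 kN.
ΣF_x = 0: C_x + 25 = 0 → C_x = -25.00 kN.

C_x = -25.00 kN, C_y = 23.60 kN, D_y = 21.40 kN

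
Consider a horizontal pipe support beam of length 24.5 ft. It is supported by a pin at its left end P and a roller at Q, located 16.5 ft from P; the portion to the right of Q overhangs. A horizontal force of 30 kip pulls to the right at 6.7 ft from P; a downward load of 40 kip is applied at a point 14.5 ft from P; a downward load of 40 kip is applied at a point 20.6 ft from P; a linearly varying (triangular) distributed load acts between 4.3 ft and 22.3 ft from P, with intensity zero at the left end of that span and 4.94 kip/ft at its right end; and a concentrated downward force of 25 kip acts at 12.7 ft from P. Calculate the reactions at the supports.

Resultant of the triangular load: ½ × 4.94 × 18 = 44.46 kip, acting at 16.3 ft from P (one-third of the span from the peak).
Taking moments about P: Q_y·16.5 − 40·14.5 − 40·20.6 − (½·4.94·18)·16.3 − 25·12.7 = 0 → Q_y = 2446.198/16.5 = 148.254 ≈ 148.3 kip.
ΣF_y = 0: P_y + 148.254 − 40 − 40 − ½·4.94·18 − 25 = 0 → P_y = 1.206 kip.
ΣF_x = 0: P_x + 30 = 0 → P_x = -30.00 kip.

P_x = -30.00 kip, P_y = 1.206 kip, Q_y = 148.3 kip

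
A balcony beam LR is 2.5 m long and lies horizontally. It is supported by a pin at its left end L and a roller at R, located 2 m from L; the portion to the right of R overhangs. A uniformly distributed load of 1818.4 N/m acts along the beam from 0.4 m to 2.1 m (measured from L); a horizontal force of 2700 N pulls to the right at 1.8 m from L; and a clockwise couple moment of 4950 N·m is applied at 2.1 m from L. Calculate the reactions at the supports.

L_x = -2700 N, L_y = -1316 N, R_y = 4407 N

Resultant of the distributed load: 1818.4 × 1.7 = 3091.28 N at 1.25 m from L.
Moments about L: R_y·2 − (1818.4·1.7)·1.25 − 4950 = 0 → R_y = 8814.1/2 = 4407.05 ≈ 4407 N.
ΣF_y = 0: L_y + 4407.05 − 1818.4·1.7 = 0 → L_y = -1316 N.
ΣF_x = 0: L_x + 2700 = 0 → L_x = -2700 N.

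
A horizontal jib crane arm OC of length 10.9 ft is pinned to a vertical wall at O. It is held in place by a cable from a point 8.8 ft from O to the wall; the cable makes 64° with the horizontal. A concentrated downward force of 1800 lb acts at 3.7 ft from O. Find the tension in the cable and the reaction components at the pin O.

T = 842.0 lb, O_x = 369.1 lb, O_y = 1043 lb

ΣM about O: T·sin64°·8.8 − 1800·3.7 = 0 → T = 6660/(8.8·0.898794) = 842.037 ≈ 842.0 lb.
ΣF_x = 0: O_x − T·cos64° = 0 → O_x = 842.037 × 0.438371 = 369.1 lb.
ΣF_y = 0: O_y + T·sin64° − 1800 = 0 → O_y = 1800 − 842.037 × 0.898794 = 1043 lb.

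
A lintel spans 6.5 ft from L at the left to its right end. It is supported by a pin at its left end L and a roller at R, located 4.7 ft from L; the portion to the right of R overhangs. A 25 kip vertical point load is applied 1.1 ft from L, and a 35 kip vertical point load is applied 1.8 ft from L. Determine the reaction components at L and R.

L_x = 0, L_y = 40.74 kip, R_y = 19.26 kip

Moments about L: R_y·4.7 − 25·1.1 − 35·1.8 = 0 → R_y = 90.5/4.7 = 19.2553 ≈ 19.26 kip.
ΣF_y = 0: L_y + 19.2553 − 25 − 35 = 0 → L_y = 40.74 kip.
ΣF_x = 0: no horizontal applied forces, so L_x = 0.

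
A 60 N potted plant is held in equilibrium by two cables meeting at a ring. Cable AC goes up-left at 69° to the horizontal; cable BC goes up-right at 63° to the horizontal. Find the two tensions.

ΣF_x = 0: −T_AC·cos69° + T_BC·cos63° = 0 → T_BC = 0.789373·T_AC.
ΣF_y = 0: T_AC·sin69° + T_BC·sin63° = 60.
Substitute: T_AC·(0.93358 + 0.789373·0.891007) = 60 → T_AC = 36.6543 ≈ 36.65 N.
Then T_BC = 0.789373 × 36.6543 = 28.93 N.

T_AC = 36.65 N, T_BC = 28.93 N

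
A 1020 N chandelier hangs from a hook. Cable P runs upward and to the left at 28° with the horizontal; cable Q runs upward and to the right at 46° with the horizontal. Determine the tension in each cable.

T_P = 737.1 N, T_Q = 936.9 N

ΣF_x = 0: −T_P·cos28° + T_Q·cos46° = 0 → T_Q = 1.27105·T_P.
ΣF_y = 0: T_P·sin28° + T_Q·sin46° = 1020.
Substitute: T_P·(0.469472 + 1.27105·0.71934) = 1020 → T_P = 737.107 ≈ 737.1 N.
Then T_Q = 1.27105 × 737.107 = 936.9 N.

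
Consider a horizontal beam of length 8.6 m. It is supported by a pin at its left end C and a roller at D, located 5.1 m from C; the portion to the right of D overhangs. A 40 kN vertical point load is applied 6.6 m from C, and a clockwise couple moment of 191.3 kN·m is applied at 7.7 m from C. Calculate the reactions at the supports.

ΣM about C: D_y·5.1 − 40·6.6 − 191.3 = 0 → D_y = 455.3/5.1 = 89.2745 ≈ 89.27 kN.
ΣF_y = 0: C_y + 89.2745 − 40 = 0 → C_y = -49.27 kN.
ΣF_x = 0: no horizontal applied forces, so C_x = 0.

C_x = 0, C_y = -49.27 kN, D_y = 89.27 kN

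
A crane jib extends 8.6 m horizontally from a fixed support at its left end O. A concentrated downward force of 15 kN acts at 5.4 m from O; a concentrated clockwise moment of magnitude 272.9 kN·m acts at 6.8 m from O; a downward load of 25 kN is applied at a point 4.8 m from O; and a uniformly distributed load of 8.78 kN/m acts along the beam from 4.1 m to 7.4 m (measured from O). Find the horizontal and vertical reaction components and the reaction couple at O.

Resultant of the distributed load: 8.78 × 3.3 = 28.974 kN at 5.75 m from O.
ΣF_x = 0: O_x = 0.
ΣF_y = 0: O_y − 15 − 25 − 8.78·3.3 = 0 → O_y = 68.97 kN.
ΣM about O: M_O − 15·5.4 − 272.9 − 25·4.8 − (8.78·3.3)·5.75 = 0 → M_O = 640.5 kN·m.

O_x = 0, O_y = 68.97 kN, M_O = 640.5 kN·m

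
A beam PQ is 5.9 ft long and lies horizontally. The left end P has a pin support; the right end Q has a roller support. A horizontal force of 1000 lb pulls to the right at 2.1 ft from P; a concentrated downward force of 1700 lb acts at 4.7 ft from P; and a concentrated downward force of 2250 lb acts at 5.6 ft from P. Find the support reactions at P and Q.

P_x = -1000 lb, P_y = 460.2 lb, Q_y = 3490 lb

Moments about P: Q_y·5.9 − 1700·4.7 − 2250·5.6 = 0 → Q_y = 20590/5.9 = 3489.83 ≈ 3490 lb.
ΣF_y = 0: P_y + 3489.83 − 1700 − 2250 = 0 → P_y = 460.2 lb.
ΣF_x = 0: P_x + 1000 = 0 → P_x = -1000 lb.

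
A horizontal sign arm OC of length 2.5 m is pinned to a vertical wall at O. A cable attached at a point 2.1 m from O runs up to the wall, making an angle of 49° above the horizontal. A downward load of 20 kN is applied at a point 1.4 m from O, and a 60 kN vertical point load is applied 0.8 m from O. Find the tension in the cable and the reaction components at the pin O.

T = 47.95 kN, O_x = 31.46 kN, O_y = 43.81 kN

ΣM about O: T·sin49°·2.1 − 20·1.4 − 60·0.8 = 0 → T = 76/(2.1·0.75471) = 47.9528 ≈ 47.95 kN.
ΣF_x = 0: O_x − T·cos49° = 0 → O_x = 47.9528 × 0.656059 = 31.46 kN.
ΣF_y = 0: O_y + T·sin49° − 20 − 60 = 0 → O_y = 80 − 47.9528 × 0.75471 = 43.81 kN.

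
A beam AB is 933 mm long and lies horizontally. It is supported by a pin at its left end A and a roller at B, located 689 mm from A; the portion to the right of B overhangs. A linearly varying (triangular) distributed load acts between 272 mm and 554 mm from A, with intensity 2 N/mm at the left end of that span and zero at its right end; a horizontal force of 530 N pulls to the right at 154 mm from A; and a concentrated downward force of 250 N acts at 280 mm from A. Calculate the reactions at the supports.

A_x = -530.0 N, A_y = 280.6 N, B_y = 251.4 N

Resultant of the triangular load: ½ × 2 × 282 = 282 N, acting at 366 mm from A (one-third of the span from the peak).
Moments about A: B_y·689 − (½·2·282)·366 − 250·280 = 0 → B_y = 173212/689 = 251.396 ≈ 251.4 N.
ΣF_y = 0: A_y + 251.396 − ½·2·282 − 250 = 0 → A_y = 280.6 N.
ΣF_x = 0: A_x + 530 = 0 → A_x = -530.0 N.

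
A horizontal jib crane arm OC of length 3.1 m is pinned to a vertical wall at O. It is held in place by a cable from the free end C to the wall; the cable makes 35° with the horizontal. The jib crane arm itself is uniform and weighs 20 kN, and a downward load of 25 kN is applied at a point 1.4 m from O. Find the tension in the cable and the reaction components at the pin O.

T = 37.12 kN, O_x = 30.41 kN, O_y = 23.71 kN

ΣM about O: T·sin35°·3.1 − 20·1.55 − 25·1.4 = 0 → T = 66/(3.1·0.573576) = 37.1186 ≈ 37.12 kN.
ΣF_x = 0: O_x − T·cos35° = 0 → O_x = 37.1186 × 0.819152 = 30.41 kN.
ΣF_y = 0: O_y + T·sin35° − 20 − 25 = 0 → O_y = 45 − 37.1186 × 0.573576 = 23.71 kN.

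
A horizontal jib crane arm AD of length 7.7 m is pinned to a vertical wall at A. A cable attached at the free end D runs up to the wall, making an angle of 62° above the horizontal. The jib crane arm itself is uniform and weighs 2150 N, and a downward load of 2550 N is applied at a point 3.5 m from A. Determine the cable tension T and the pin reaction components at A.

ΣM about A: T·sin62°·7.7 − 2150·3.85 − 2550·3.5 = 0 → T = 17202.5/(7.7·0.882948) = 2530.26 ≈ 2530 N.
ΣF_x = 0: A_x − T·cos62° = 0 → A_x = 2530.26 × 0.469472 = 1188 N.
ΣF_y = 0: A_y + T·sin62° − 2150 − 2550 = 0 → A_y = 4700 − 2530.26 × 0.882948 = 2466 N.

T = 2530 N, A_x = 1188 N, A_y = 2466 N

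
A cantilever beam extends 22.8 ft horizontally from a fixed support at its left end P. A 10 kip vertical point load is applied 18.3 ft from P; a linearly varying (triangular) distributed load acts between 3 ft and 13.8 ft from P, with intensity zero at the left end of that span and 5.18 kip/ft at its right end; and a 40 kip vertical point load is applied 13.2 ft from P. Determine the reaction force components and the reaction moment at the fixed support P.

Resultant of the triangular load: ½ × 5.18 × 10.8 = 27.972 kip, acting at 10.2 ft from P (one-third of the span from the peak).
ΣF_x = 0: P_x = 0.
ΣF_y = 0: P_y − 10 − ½·5.18·10.8 − 40 = 0 → P_y = 77.97 kip.
ΣM about P: M_P − 10·18.3 − (½·5.18·10.8)·10.2 − 40·13.2 = 0 → M_P = 996.3 kip·ft.

P_x = 0, P_y = 77.97 kip, M_P = 996.3 kip·ft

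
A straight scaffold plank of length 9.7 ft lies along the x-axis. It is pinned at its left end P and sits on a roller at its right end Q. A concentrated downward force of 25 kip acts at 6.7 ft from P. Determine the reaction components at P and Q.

P_x = 0, P_y = 7.732 kip, Q_y = 17.27 kip

ΣM about P: Q_y·9.7 − 25·6.7 = 0 → Q_y = 167.5/9.7 = 17.268 ≈ 17.27 kip.
ΣF_y = 0: P_y + 17.268 − 25 = 0 → P_y = 7.732 kip.
ΣF_x = 0: no horizontal applied forces, so P_x = 0.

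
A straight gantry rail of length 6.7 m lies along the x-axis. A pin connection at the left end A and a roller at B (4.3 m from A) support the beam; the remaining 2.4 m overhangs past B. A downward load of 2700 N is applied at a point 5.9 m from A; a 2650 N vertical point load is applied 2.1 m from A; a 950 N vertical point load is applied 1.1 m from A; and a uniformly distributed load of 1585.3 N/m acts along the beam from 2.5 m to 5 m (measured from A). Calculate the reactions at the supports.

A_x = 0, A_y = 1565 N, B_y = 8698 N

Resultant of the distributed load: 1585.3 × 2.5 = 3963.25 N at 3.75 m from A.
Moments about A: B_y·4.3 − 2700·5.9 − 2650·2.1 − 950·1.1 − (1585.3·2.5)·3.75 = 0 → B_y = 37402.1875/4.3 = 8698.18 ≈ 8698 N.
ΣF_y = 0: A_y + 8698.18 − 2700 − 2650 − 950 − 1585.3·2.5 = 0 → A_y = 1565 N.
ΣF_x = 0: no horizontal applied forces, so A_x = 0.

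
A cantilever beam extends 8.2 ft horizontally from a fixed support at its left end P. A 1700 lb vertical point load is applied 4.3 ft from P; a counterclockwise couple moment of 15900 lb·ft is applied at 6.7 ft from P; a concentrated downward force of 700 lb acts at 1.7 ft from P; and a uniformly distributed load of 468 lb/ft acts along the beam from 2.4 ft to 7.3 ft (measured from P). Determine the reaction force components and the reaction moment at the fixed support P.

P_x = 0, P_y = 4693 lb, M_P = 3722 lb·ft

Resultant of the distributed load: 468 × 4.9 = 2293.2 lb at 4.85 ft from P.
ΣF_x = 0: P_x = 0.
ΣF_y = 0: P_y − 1700 − 700 − 468·4.9 = 0 → P_y = 4693 lb.
ΣM about P: M_P − 1700·4.3 + 15900 − 700·1.7 − (468·4.9)·4.85 = 0 → M_P = 3722 lb·ft.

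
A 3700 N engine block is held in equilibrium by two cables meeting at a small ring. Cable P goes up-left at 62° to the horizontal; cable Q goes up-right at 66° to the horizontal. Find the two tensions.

T_P = 1910 N, T_Q = 2204 N

ΣF_x = 0: −T_P·cos62° + T_Q·cos66° = 0 → T_Q = 1.15424·T_P.
ΣF_y = 0: T_P·sin62° + T_Q·sin66° = 3700.
Substitute: T_P·(0.882948 + 1.15424·0.913545) = 3700 → T_P = 1909.78 ≈ 1910 N.
Then T_Q = 1.15424 × 1909.78 = 2204 N.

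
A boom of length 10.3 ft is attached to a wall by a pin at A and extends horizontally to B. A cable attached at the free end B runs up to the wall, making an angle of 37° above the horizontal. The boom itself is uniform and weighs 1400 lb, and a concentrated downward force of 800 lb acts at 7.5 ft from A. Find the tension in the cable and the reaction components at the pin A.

ΣM about A: T·sin37°·10.3 − 1400·5.15 − 800·7.5 = 0 → T = 13210/(10.3·0.601815) = 2131.09 ≈ 2131 lb.
ΣF_x = 0: A_x − T·cos37° = 0 → A_x = 2131.09 × 0.798636 = 1702 lb.
ΣF_y = 0: A_y + T·sin37° − 1400 − 800 = 0 → A_y = 2200 − 2131.09 × 0.601815 = 917.5 lb.

T = 2131 lb, A_x = 1702 lb, A_y = 917.5 lb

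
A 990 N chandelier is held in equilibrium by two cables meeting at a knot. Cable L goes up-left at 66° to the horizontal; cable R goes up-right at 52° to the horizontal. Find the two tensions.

ΣF_x = 0: −T_L·cos66° + T_R·cos52° = 0 → T_R = 0.66065·T_L.
ΣF_y = 0: T_L·sin66° + T_R·sin52° = 990.
Substitute: T_L·(0.913545 + 0.66065·0.788011) = 990 → T_L = 690.307 ≈ 690.3 N.
Then T_R = 0.66065 × 690.307 = 456.1 N.

T_L = 690.3 N, T_R = 456.1 N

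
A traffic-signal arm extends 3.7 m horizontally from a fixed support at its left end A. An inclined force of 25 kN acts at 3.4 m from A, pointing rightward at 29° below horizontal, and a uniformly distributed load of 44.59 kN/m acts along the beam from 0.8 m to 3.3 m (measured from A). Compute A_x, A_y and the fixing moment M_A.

Resultant of the distributed load: 44.59 × 2.5 = 111.475 kN at 2.05 m from A.
ΣF_x = 0: A_x + 25·cos29° = 0 → A_x = -21.87 kN.
ΣF_y = 0: A_y − 25·sin29° − 44.59·2.5 = 0 → A_y = 123.6 kN.
ΣM about A: M_A − 25·sin29°·3.4 − (44.59·2.5)·2.05 = 0 → M_A = 269.7 kN·m.

A_x = -21.87 kN, A_y = 123.6 kN, M_A = 269.7 kN·m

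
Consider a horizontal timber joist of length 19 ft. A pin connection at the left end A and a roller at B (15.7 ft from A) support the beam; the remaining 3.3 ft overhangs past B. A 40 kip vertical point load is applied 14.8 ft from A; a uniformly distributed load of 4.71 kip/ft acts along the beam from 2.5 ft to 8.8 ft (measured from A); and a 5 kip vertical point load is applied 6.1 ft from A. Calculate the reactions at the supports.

Resultant of the distributed load: 4.71 × 6.3 = 29.673 kip at 5.65 ft from A.
Taking moments about A: B_y·15.7 − 40·14.8 − (4.71·6.3)·5.65 − 5·6.1 = 0 → B_y = 790.15245/15.7 = 50.3282 ≈ 50.33 kip.
ΣF_y = 0: A_y + 50.3282 − 40 − 4.71·6.3 − 5 = 0 → A_y = 24.34 kip.
ΣF_x = 0: no horizontal applied forces, so A_x = 0.

A_x = 0, A_y = 24.34 kip, B_y = 50.33 kip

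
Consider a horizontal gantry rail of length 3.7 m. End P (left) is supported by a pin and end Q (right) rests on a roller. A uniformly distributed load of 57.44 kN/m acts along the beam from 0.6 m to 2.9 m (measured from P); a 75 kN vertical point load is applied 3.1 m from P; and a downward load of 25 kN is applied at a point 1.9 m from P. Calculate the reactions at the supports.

P_x = 0, P_y = 93.95 kN, Q_y = 138.2 kN

Resultant of the distributed load: 57.44 × 2.3 = 132.112 kN at 1.75 m from P.
ΣM about P: Q_y·3.7 − (57.44·2.3)·1.75 − 75·3.1 − 25·1.9 = 0 → Q_y = 511.196/3.7 = 138.161 ≈ 138.2 kN.
ΣF_y = 0: P_y + 138.161 − 57.44·2.3 − 75 − 25 = 0 → P_y = 93.95 kN.
ΣF_x = 0: no horizontal applied forces, so P_x = 0.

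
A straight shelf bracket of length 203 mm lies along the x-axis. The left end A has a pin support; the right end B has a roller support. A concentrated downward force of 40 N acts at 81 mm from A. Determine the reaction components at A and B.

A_x = 0, A_y = 24.04 N, B_y = 15.96 N

Moments about A: B_y·203 − 40·81 = 0 → B_y = 3240/203 = 15.9606 ≈ 15.96 N.
ΣF_y = 0: A_y + 15.9606 − 40 = 0 → A_y = 24.04 N.
ΣF_x = 0: no horizontal applied forces, so A_x = 0.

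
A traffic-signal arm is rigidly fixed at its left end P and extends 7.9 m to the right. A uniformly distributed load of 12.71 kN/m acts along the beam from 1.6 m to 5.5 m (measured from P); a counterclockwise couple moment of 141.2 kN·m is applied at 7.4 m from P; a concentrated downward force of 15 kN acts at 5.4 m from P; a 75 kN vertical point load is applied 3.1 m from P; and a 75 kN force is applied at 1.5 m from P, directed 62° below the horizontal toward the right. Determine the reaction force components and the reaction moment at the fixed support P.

P_x = -35.21 kN, P_y = 205.8 kN, M_P = 447.6 kN·m

Resultant of the distributed load: 12.71 × 3.9 = 49.569 kN at 3.55 m from P.
ΣF_x = 0: P_x + 75·cos62° = 0 → P_x = -35.21 kN.
ΣF_y = 0: P_y − 12.71·3.9 − 15 − 75 − 75·sin62° = 0 → P_y = 205.8 kN.
ΣM about P: M_P − (12.71·3.9)·3.55 + 141.2 − 15·5.4 − 75·3.1 − 75·sin62°·1.5 = 0 → M_P = 447.6 kN·m.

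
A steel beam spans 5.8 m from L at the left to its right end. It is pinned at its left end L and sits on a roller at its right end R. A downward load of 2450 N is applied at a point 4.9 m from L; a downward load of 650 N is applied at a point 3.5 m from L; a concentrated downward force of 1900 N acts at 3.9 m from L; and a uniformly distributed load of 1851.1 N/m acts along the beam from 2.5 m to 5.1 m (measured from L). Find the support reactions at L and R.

L_x = 0, L_y = 2920 N, R_y = 6893 N

Resultant of the distributed load: 1851.1 × 2.6 = 4812.86 N at 3.8 m from L.
ΣM about L: R_y·5.8 − 2450·4.9 − 650·3.5 − 1900·3.9 − (1851.1·2.6)·3.8 = 0 → R_y = 39978.868/5.8 = 6892.91 ≈ 6893 N.
ΣF_y = 0: L_y + 6892.91 − 2450 − 650 − 1900 − 1851.1·2.6 = 0 → L_y = 2920 N.
ΣF_x = 0: no horizontal applied forces, so L_x = 0.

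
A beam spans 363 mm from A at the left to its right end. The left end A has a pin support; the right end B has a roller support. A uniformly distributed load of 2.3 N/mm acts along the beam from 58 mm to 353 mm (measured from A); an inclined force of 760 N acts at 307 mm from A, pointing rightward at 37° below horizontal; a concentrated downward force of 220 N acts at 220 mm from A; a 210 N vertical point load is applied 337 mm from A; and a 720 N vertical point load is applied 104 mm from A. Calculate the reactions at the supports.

Resultant of the distributed load: 2.3 × 295 = 678.5 N at 205.5 mm from A.
Taking moments about A: B_y·363 − (2.3·295)·205.5 − 760·sin37°·307 − 220·220 − 210·337 − 720·104 = 0 → B_y = 473897/363 = 1305.5 ≈ 1306 N.
ΣF_y = 0: A_y + 1305.5 − 2.3·295 − 760·sin37° − 220 − 210 − 720 = 0 → A_y = 980.4 N.
ΣF_x = 0: A_x + 760·cos37° = 0 → A_x = -607.0 N.

A_x = -607.0 N, A_y = 980.4 N, B_y = 1306 N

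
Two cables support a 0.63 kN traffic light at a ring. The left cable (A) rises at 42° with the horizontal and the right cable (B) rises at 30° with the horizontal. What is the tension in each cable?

T_A = 0.5737 kN, T_B = 0.4923 kN

ΣF_x = 0: −T_A·cos42° + T_B·cos30° = 0 → T_B = 0.85811·T_A.
ΣF_y = 0: T_A·sin42° + T_B·sin30° = 0.63.
Substitute: T_A·(0.669131 + 0.85811·0.5) = 0.63 → T_A = 0.573673 ≈ 0.5737 kN.
Then T_B = 0.85811 × 0.573673 = 0.4923 kN.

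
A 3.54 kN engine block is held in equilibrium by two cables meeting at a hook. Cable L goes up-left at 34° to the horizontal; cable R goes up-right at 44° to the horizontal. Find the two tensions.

T_L = 2.603 kN, T_R = 3.000 kN

ΣF_x = 0: −T_L·cos34° + T_R·cos44° = 0 → T_R = 1.1525·T_L.
ΣF_y = 0: T_L·sin34° + T_R·sin44° = 3.54.
Substitute: T_L·(0.559193 + 1.1525·0.694658) = 3.54 → T_L = 2.60335 ≈ 2.603 kN.
Then T_R = 1.1525 × 2.60335 = 3.000 kN.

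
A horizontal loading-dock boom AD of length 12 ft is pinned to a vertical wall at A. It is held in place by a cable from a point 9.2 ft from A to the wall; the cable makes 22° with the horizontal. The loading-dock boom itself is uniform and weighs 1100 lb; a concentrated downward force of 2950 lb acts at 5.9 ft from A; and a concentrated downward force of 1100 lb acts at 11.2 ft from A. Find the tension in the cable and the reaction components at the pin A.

T = 10540 lb, A_x = 9773 lb, A_y = 1202 lb

ΣM about A: T·sin22°·9.2 − 1100·6 − 2950·5.9 − 1100·11.2 = 0 → T = 36325/(9.2·0.374607) = 10540 lb.
ΣF_x = 0: A_x − T·cos22° = 0 → A_x = 10540 × 0.927184 = 9773 lb.
ΣF_y = 0: A_y + T·sin22° − 1100 − 2950 − 1100 = 0 → A_y = 5150 − 10540 × 0.374607 = 1202 lb.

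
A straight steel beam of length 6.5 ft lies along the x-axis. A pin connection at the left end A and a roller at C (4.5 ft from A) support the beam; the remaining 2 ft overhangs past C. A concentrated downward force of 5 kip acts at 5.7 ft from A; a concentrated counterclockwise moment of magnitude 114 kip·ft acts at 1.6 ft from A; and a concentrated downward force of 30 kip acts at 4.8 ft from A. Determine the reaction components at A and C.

Moments about A: C_y·4.5 − 5·5.7 + 114 − 30·4.8 = 0 → C_y = 58.5/4.5 = 13.00 kip.
ΣF_y = 0: A_y + 13 − 5 − 30 = 0 → A_y = 22.00 kip.
ΣF_x = 0: no horizontal applied forces, so A_x = 0.

A_x = 0, A_y = 22.00 kip, C_y = 13.00 kip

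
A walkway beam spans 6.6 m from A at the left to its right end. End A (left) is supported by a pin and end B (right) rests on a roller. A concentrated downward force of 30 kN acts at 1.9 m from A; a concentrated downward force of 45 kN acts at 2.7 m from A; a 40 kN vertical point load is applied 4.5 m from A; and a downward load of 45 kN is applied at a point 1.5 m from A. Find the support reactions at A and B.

A_x = 0, A_y = 95.45 kN, B_y = 64.55 kN

Moments about A: B_y·6.6 − 30·1.9 − 45·2.7 − 40·4.5 − 45·1.5 = 0 → B_y = 426/6.6 = 64.5455 ≈ 64.55 kN.
ΣF_y = 0: A_y + 64.5455 − 30 − 45 − 40 − 45 = 0 → A_y = 95.45 kN.
ΣF_x = 0: no horizontal applied forces, so A_x = 0.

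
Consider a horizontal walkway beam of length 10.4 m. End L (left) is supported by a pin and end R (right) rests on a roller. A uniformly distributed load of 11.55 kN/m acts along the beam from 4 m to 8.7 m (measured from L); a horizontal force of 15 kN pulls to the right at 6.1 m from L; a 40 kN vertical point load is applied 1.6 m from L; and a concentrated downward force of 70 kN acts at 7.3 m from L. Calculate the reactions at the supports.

Resultant of the distributed load: 11.55 × 4.7 = 54.285 kN at 6.35 m from L.
ΣM about L: R_y·10.4 − (11.55·4.7)·6.35 − 40·1.6 − 70·7.3 = 0 → R_y = 919.70975/10.4 = 88.4336 ≈ 88.43 kN.
ΣF_y = 0: L_y + 88.4336 − 11.55·4.7 − 40 − 70 = 0 → L_y = 75.85 kN.
ΣF_x = 0: L_x + 15 = 0 → L_x = -15.00 kN.

L_x = -15.00 kN, L_y = 75.85 kN, R_y = 88.43 kN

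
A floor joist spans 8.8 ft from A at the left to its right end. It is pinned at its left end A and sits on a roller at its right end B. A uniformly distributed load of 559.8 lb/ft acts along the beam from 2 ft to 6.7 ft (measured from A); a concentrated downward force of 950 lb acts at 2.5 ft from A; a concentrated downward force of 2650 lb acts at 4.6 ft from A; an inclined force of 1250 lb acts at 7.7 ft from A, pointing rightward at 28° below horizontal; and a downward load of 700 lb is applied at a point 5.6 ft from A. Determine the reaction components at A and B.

A_x = -1104 lb, A_y = 3603 lb, B_y = 3915 lb

Resultant of the distributed load: 559.8 × 4.7 = 2631.06 lb at 4.35 ft from A.
ΣM about A: B_y·8.8 − (559.8·4.7)·4.35 − 950·2.5 − 2650·4.6 − 1250·sin28°·7.7 − 700·5.6 = 0 → B_y = 34448.8/8.8 = 3914.64 ≈ 3915 lb.
ΣF_y = 0: A_y + 3914.64 − 559.8·4.7 − 950 − 2650 − 1250·sin28° − 700 = 0 → A_y = 3603 lb.
ΣF_x = 0: A_x + 1250·cos28° = 0 → A_x = -1104 lb.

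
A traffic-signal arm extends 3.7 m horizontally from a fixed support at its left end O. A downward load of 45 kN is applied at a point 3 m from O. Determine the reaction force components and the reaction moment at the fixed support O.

O_x = 0, O_y = 45.00 kN, M_O = 135.0 kN·m

ΣF_x = 0: O_x = 0.
ΣF_y = 0: O_y − 45 = 0 → O_y = 45.00 kN.
ΣM about O: M_O − 45·3 = 0 → M_O = 135.0 kN·m.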